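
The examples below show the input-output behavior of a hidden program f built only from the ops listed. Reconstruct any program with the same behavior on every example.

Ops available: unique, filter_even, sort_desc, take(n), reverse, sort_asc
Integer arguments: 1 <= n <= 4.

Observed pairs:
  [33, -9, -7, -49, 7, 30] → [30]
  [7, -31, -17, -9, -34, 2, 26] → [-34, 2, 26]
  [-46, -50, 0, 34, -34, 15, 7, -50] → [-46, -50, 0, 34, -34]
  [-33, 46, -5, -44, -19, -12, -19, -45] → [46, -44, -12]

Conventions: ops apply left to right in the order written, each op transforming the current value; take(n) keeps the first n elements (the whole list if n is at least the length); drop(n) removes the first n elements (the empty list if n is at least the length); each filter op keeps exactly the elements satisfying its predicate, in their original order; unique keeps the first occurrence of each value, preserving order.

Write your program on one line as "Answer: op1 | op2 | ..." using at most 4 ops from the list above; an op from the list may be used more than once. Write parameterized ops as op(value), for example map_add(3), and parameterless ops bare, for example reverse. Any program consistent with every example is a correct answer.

unique | reverse | filter_even | reverse

Check, running the answer program on each example:
  [33, -9, -7, -49, 7, 30] -> [33, -9, -7, -49, 7, 30] -> [30, 7, -49, -7, -9, 33] -> [30] -> [30]
  [7, -31, -17, -9, -34, 2, 26] -> [7, -31, -17, -9, -34, 2, 26] -> [26, 2, -34, -9, -17, -31, 7] -> [26, 2, -34] -> [-34, 2, 26]
  [-46, -50, 0, 34, -34, 15, 7, -50] -> [-46, -50, 0, 34, -34, 15, 7] -> [7, 15, -34, 34, 0, -50, -46] -> [-34, 34, 0, -50, -46] -> [-46, -50, 0, 34, -34]
  [-33, 46, -5, -44, -19, -12, -19, -45] -> [-33, 46, -5, -44, -19, -12, -45] -> [-45, -12, -19, -44, -5, 46, -33] -> [-12, -44, 46] -> [46, -44, -12]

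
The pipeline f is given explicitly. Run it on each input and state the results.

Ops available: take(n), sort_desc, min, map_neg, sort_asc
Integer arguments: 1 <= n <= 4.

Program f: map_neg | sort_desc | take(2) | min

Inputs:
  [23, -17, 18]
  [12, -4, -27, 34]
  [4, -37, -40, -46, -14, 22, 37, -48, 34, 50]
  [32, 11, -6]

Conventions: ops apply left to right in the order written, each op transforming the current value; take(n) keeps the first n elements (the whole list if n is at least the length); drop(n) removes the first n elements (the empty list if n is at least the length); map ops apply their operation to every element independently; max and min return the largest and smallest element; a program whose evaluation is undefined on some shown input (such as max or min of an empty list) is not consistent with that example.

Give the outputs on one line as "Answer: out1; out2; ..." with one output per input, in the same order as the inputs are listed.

Execution, op by op:
  [23, -17, 18] -> [-23, 17, -18] -> [17, -18, -23] -> [17, -18] -> -18
  [12, -4, -27, 34] -> [-12, 4, 27, -34] -> [27, 4, -12, -34] -> [27, 4] -> 4
  [4, -37, -40, -46, -14, 22, 37, -48, 34, 50] -> [-4, 37, 40, 46, 14, -22, -37, 48, -34, -50] -> [48, 46, 40, 37, 14, -4, -22, -34, -37, -50] -> [48, 46] -> 46
  [32, 11, -6] -> [-32, -11, 6] -> [6, -11, -32] -> [6, -11] -> -11

-18; 4; 46; -11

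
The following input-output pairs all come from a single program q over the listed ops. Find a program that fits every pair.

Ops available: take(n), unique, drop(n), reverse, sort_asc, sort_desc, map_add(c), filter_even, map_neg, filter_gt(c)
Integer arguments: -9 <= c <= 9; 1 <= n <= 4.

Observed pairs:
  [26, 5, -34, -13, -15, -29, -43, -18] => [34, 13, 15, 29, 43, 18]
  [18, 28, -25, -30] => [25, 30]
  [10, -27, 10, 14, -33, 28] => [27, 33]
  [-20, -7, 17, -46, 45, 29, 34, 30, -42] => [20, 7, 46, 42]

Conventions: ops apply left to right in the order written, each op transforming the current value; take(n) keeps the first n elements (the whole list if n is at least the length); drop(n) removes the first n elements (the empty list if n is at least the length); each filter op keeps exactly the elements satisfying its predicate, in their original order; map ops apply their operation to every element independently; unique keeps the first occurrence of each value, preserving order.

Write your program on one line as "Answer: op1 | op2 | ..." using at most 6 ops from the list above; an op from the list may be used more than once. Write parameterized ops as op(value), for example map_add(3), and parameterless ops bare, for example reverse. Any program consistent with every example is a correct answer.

unique | reverse | map_neg | filter_gt(-4) | reverse

Check, running the answer program on each example:
  [26, 5, -34, -13, -15, -29, -43, -18] -> [26, 5, -34, -13, -15, -29, -43, -18] -> [-18, -43, -29, -15, -13, -34, 5, 26] -> [18, 43, 29, 15, 13, 34, -5, -26] -> [18, 43, 29, 15, 13, 34] -> [34, 13, 15, 29, 43, 18]
  [18, 28, -25, -30] -> [18, 28, -25, -30] -> [-30, -25, 28, 18] -> [30, 25, -28, -18] -> [30, 25] -> [25, 30]
  [10, -27, 10, 14, -33, 28] -> [10, -27, 14, -33, 28] -> [28, -33, 14, -27, 10] -> [-28, 33, -14, 27, -10] -> [33, 27] -> [27, 33]
  [-20, -7, 17, -46, 45, 29, 34, 30, -42] -> [-20, -7, 17, -46, 45, 29, 34, 30, -42] -> [-42, 30, 34, 29, 45, -46, 17, -7, -20] -> [42, -30, -34, -29, -45, 46, -17, 7, 20] -> [42, 46, 7, 20] -> [20, 7, 46, 42]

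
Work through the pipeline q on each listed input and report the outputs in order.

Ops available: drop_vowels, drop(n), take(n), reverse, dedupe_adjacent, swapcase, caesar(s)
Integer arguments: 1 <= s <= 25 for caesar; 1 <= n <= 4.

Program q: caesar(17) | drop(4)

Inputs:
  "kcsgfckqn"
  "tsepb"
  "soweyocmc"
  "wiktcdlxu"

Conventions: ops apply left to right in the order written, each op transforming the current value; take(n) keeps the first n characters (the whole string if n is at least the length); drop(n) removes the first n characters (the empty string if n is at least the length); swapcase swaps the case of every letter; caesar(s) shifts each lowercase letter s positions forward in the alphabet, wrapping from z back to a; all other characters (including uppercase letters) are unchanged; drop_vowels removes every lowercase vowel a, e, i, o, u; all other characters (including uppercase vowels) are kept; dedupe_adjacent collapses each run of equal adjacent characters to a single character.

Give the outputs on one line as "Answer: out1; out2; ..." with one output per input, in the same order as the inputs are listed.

"wtbhe"; "s"; "pftdt"; "tucol"

Execution, op by op:
  "kcsgfckqn" -> "btjxwtbhe" -> "wtbhe"
  "tsepb" -> "kjvgs" -> "s"
  "soweyocmc" -> "jfnvpftdt" -> "pftdt"
  "wiktcdlxu" -> "nzbktucol" -> "tucol"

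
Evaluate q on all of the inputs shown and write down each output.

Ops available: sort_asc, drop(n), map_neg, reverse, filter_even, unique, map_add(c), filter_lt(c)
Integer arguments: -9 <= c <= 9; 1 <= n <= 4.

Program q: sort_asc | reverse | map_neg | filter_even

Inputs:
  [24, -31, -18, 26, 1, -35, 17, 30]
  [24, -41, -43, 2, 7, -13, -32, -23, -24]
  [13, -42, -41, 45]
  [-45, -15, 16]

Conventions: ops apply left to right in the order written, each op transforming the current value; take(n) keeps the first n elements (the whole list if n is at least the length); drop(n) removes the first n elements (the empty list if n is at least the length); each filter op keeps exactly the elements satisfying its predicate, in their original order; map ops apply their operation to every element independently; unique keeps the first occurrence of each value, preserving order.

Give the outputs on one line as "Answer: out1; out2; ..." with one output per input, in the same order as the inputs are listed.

[-30, -26, -24, 18]; [-24, -2, 24, 32]; [42]; [-16]

Execution, op by op:
  [24, -31, -18, 26, 1, -35, 17, 30] -> [-35, -31, -18, 1, 17, 24, 26, 30] -> [30, 26, 24, 17, 1, -18, -31, -35] -> [-30, -26, -24, -17, -1, 18, 31, 35] -> [-30, -26, -24, 18]
  [24, -41, -43, 2, 7, -13, -32, -23, -24] -> [-43, -41, -32, -24, -23, -13, 2, 7, 24] -> [24, 7, 2, -13, -23, -24, -32, -41, -43] -> [-24, -7, -2, 13, 23, 24, 32, 41, 43] -> [-24, -2, 24, 32]
  [13, -42, -41, 45] -> [-42, -41, 13, 45] -> [45, 13, -41, -42] -> [-45, -13, 41, 42] -> [42]
  [-45, -15, 16] -> [-45, -15, 16] -> [16, -15, -45] -> [-16, 15, 45] -> [-16]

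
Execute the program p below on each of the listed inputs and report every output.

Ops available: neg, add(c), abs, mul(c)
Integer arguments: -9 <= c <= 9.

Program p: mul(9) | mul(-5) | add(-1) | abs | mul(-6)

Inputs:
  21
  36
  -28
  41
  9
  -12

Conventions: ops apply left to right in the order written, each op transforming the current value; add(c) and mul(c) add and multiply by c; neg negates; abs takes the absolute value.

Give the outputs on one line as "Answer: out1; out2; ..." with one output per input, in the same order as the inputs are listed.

Execution, op by op:
  21 -> 189 -> -945 -> -946 -> 946 -> -5676
  36 -> 324 -> -1620 -> -1621 -> 1621 -> -9726
  -28 -> -252 -> 1260 -> 1259 -> 1259 -> -7554
  41 -> 369 -> -1845 -> -1846 -> 1846 -> -11076
  9 -> 81 -> -405 -> -406 -> 406 -> -2436
  -12 -> -108 -> 540 -> 539 -> 539 -> -3234

-5676; -9726; -7554; -11076; -2436; -3234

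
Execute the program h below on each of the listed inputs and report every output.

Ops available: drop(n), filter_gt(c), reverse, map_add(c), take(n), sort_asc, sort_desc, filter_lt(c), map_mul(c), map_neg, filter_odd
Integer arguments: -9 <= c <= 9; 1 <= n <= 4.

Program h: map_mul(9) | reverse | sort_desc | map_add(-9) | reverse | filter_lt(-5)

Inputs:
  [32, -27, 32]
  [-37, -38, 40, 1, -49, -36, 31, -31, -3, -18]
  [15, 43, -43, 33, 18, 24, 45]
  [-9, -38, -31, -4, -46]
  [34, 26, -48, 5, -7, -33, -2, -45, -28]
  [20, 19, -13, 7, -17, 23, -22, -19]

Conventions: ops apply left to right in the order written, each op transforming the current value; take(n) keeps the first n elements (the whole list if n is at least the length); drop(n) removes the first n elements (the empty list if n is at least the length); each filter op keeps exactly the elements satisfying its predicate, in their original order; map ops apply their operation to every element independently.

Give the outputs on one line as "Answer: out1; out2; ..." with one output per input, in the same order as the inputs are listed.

[-252]; [-450, -351, -342, -333, -288, -171, -36]; [-396]; [-423, -351, -288, -90, -45]; [-441, -414, -306, -261, -72, -27]; [-207, -180, -162, -126]

Execution, op by op:
  [32, -27, 32] -> [288, -243, 288] -> [288, -243, 288] -> [288, 288, -243] -> [279, 279, -252] -> [-252, 279, 279] -> [-252]
  [-37, -38, 40, 1, -49, -36, 31, -31, -3, -18] -> [-333, -342, 360, 9, -441, -324, 279, -279, -27, -162] -> [-162, -27, -279, 279, -324, -441, 9, 360, -342, -333] -> [360, 279, 9, -27, -162, -279, -324, -333, -342, -441] -> [351, 270, 0, -36, -171, -288, -333, -342, -351, -450] -> [-450, -351, -342, -333, -288, -171, -36, 0, 270, 351] -> [-450, -351, -342, -333, -288, -171, -36]
  [15, 43, -43, 33, 18, 24, 45] -> [135, 387, -387, 297, 162, 216, 405] -> [405, 216, 162, 297, -387, 387, 135] -> [405, 387, 297, 216, 162, 135, -387] -> [396, 378, 288, 207, 153, 126, -396] -> [-396, 126, 153, 207, 288, 378, 396] -> [-396]
  [-9, -38, -31, -4, -46] -> [-81, -342, -279, -36, -414] -> [-414, -36, -279, -342, -81] -> [-36, -81, -279, -342, -414] -> [-45, -90, -288, -351, -423] -> [-423, -351, -288, -90, -45] -> [-423, -351, -288, -90, -45]
  [34, 26, -48, 5, -7, -33, -2, -45, -28] -> [306, 234, -432, 45, -63, -297, -18, -405, -252] -> [-252, -405, -18, -297, -63, 45, -432, 234, 306] -> [306, 234, 45, -18, -63, -252, -297, -405, -432] -> [297, 225, 36, -27, -72, -261, -306, -414, -441] -> [-441, -414, -306, -261, -72, -27, 36, 225, 297] -> [-441, -414, -306, -261, -72, -27]
  [20, 19, -13, 7, -17, 23, -22, -19] -> [180, 171, -117, 63, -153, 207, -198, -171] -> [-171, -198, 207, -153, 63, -117, 171, 180] -> [207, 180, 171, 63, -117, -153, -171, -198] -> [198, 171, 162, 54, -126, -162, -180, -207] -> [-207, -180, -162, -126, 54, 162, 171, 198] -> [-207, -180, -162, -126]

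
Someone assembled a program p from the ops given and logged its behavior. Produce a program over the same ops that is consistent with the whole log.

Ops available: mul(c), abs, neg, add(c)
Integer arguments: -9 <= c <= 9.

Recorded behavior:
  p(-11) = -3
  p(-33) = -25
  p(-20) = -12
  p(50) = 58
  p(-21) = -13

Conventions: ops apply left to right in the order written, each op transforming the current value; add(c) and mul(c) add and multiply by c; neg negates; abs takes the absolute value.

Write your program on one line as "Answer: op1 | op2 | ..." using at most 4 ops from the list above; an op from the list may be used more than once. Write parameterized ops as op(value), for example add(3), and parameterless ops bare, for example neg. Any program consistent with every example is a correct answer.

add(5) | add(-6) | add(9)

Check, running the answer program on each example:
  -11 -> -6 -> -12 -> -3
  -33 -> -28 -> -34 -> -25
  -20 -> -15 -> -21 -> -12
  50 -> 55 -> 49 -> 58
  -21 -> -16 -> -22 -> -13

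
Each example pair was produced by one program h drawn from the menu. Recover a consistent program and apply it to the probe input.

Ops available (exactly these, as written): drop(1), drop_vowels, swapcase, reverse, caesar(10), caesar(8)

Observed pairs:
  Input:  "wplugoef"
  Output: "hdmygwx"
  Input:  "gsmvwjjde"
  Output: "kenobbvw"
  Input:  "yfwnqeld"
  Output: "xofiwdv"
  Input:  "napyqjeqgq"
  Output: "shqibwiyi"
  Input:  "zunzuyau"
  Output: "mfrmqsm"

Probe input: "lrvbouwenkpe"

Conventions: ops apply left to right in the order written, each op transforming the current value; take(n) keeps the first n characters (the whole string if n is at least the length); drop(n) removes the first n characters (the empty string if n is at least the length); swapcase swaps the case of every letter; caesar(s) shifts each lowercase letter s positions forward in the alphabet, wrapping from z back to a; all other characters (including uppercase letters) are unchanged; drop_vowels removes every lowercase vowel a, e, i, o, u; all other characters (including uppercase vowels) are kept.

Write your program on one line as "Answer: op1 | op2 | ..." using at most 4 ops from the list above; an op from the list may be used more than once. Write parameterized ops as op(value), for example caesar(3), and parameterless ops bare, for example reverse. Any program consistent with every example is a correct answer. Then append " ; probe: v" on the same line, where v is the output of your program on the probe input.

caesar(8) | caesar(10) | drop(1) ; probe: "jntgmowfchw"

Check, running the answer program on each example:
  "wplugoef" -> "extcowmn" -> "ohdmygwx" -> "hdmygwx"
  "gsmvwjjde" -> "oauderrlm" -> "ykenobbvw" -> "kenobbvw"
  "yfwnqeld" -> "gnevymtl" -> "qxofiwdv" -> "xofiwdv"
  "napyqjeqgq" -> "vixgyrmyoy" -> "fshqibwiyi" -> "shqibwiyi"
  "zunzuyau" -> "hcvhcgic" -> "rmfrmqsm" -> "mfrmqsm"
  probe: "lrvbouwenkpe" -> "tzdjwcemvsxm" -> "djntgmowfchw" -> "jntgmowfchw"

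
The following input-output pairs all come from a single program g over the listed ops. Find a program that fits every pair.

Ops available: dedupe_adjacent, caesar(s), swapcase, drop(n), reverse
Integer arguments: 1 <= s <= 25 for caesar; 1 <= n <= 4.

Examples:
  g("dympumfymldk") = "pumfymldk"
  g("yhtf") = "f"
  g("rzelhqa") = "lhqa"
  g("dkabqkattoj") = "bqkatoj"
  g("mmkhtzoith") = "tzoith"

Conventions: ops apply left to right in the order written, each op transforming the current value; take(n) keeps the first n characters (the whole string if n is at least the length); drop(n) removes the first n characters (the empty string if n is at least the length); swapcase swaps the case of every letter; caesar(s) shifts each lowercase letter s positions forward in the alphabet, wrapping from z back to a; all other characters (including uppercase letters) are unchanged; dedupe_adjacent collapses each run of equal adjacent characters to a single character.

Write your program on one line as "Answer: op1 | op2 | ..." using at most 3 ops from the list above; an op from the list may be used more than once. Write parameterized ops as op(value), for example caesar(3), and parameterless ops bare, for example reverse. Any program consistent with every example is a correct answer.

dedupe_adjacent | drop(3)

Check, running the answer program on each example:
  "dympumfymldk" -> "dympumfymldk" -> "pumfymldk"
  "yhtf" -> "yhtf" -> "f"
  "rzelhqa" -> "rzelhqa" -> "lhqa"
  "dkabqkattoj" -> "dkabqkatoj" -> "bqkatoj"
  "mmkhtzoith" -> "mkhtzoith" -> "tzoith"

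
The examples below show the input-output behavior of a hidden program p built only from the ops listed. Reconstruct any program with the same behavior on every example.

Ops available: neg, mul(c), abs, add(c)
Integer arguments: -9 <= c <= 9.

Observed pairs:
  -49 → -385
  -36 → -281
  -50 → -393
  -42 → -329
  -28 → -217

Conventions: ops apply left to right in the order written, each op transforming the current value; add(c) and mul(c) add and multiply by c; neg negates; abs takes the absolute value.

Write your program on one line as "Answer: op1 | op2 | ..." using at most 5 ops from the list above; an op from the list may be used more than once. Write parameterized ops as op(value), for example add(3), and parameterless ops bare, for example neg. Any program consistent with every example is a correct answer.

mul(8) | neg | add(-1) | neg | add(6)

Check, running the answer program on each example:
  -49 -> -392 -> 392 -> 391 -> -391 -> -385
  -36 -> -288 -> 288 -> 287 -> -287 -> -281
  -50 -> -400 -> 400 -> 399 -> -399 -> -393
  -42 -> -336 -> 336 -> 335 -> -335 -> -329
  -28 -> -224 -> 224 -> 223 -> -223 -> -217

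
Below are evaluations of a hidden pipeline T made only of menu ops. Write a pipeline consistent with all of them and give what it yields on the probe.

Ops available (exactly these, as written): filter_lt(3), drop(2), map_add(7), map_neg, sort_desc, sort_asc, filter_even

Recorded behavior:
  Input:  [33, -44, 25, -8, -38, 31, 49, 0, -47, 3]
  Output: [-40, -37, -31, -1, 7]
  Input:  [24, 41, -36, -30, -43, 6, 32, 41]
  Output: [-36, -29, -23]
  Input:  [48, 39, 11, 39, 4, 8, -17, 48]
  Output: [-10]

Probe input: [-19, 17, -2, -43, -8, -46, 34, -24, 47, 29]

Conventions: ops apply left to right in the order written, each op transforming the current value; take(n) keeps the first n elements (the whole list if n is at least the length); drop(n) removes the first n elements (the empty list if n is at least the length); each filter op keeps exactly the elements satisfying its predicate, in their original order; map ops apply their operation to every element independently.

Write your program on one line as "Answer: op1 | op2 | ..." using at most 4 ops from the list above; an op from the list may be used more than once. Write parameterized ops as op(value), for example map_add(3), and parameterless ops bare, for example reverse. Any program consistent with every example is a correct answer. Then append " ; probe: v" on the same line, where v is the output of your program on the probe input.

sort_asc | filter_lt(3) | map_add(7) ; probe: [-39, -36, -17, -12, -1, 5]

Check, running the answer program on each example:
  [33, -44, 25, -8, -38, 31, 49, 0, -47, 3] -> [-47, -44, -38, -8, 0, 3, 25, 31, 33, 49] -> [-47, -44, -38, -8, 0] -> [-40, -37, -31, -1, 7]
  [24, 41, -36, -30, -43, 6, 32, 41] -> [-43, -36, -30, 6, 24, 32, 41, 41] -> [-43, -36, -30] -> [-36, -29, -23]
  [48, 39, 11, 39, 4, 8, -17, 48] -> [-17, 4, 8, 11, 39, 39, 48, 48] -> [-17] -> [-10]
  probe: [-19, 17, -2, -43, -8, -46, 34, -24, 47, 29] -> [-46, -43, -24, -19, -8, -2, 17, 29, 34, 47] -> [-46, -43, -24, -19, -8, -2] -> [-39, -36, -17, -12, -1, 5]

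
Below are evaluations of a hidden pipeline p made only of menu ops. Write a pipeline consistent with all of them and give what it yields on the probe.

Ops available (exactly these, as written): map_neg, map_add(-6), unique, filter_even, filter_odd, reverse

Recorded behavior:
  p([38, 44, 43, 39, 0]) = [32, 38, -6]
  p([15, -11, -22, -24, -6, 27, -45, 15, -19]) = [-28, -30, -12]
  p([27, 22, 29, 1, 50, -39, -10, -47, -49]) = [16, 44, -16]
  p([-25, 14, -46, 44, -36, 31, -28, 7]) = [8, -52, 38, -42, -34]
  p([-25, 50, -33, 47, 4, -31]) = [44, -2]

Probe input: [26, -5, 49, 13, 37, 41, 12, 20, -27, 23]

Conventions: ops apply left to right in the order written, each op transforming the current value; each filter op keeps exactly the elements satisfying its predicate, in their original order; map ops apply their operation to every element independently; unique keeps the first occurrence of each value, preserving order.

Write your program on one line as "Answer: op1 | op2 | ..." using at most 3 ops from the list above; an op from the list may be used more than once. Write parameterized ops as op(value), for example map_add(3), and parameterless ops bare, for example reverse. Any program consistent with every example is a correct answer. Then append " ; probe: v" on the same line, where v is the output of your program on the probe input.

map_add(-6) | filter_even ; probe: [20, 6, 14]

Check, running the answer program on each example:
  [38, 44, 43, 39, 0] -> [32, 38, 37, 33, -6] -> [32, 38, -6]
  [15, -11, -22, -24, -6, 27, -45, 15, -19] -> [9, -17, -28, -30, -12, 21, -51, 9, -25] -> [-28, -30, -12]
  [27, 22, 29, 1, 50, -39, -10, -47, -49] -> [21, 16, 23, -5, 44, -45, -16, -53, -55] -> [16, 44, -16]
  [-25, 14, -46, 44, -36, 31, -28, 7] -> [-31, 8, -52, 38, -42, 25, -34, 1] -> [8, -52, 38, -42, -34]
  [-25, 50, -33, 47, 4, -31] -> [-31, 44, -39, 41, -2, -37] -> [44, -2]
  probe: [26, -5, 49, 13, 37, 41, 12, 20, -27, 23] -> [20, -11, 43, 7, 31, 35, 6, 14, -33, 17] -> [20, 6, 14]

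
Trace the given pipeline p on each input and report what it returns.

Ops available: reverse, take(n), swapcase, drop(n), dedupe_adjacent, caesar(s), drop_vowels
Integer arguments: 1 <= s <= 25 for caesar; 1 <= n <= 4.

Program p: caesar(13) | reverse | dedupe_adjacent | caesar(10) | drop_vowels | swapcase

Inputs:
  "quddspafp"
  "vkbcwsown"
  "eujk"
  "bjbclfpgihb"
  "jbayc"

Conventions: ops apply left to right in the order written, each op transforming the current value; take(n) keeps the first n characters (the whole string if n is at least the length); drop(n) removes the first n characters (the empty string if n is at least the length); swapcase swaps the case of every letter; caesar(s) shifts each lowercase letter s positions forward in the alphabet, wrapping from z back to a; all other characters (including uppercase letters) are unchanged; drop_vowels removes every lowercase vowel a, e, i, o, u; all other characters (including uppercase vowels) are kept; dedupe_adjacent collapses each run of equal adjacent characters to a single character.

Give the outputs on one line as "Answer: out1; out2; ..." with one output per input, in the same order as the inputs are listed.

"MCXMPRN"; "KTLPTZYHS"; "HGRB"; "YFDMCZYGY"; "ZVXYG"

Execution, op by op:
  "quddspafp" -> "dhqqfcnsc" -> "csncfqqhd" -> "csncfqhd" -> "mcxmparn" -> "mcxmprn" -> "MCXMPRN"
  "vkbcwsown" -> "ixopjfbja" -> "ajbfjpoxi" -> "ajbfjpoxi" -> "ktlptzyhs" -> "ktlptzyhs" -> "KTLPTZYHS"
  "eujk" -> "rhwx" -> "xwhr" -> "xwhr" -> "hgrb" -> "hgrb" -> "HGRB"
  "bjbclfpgihb" -> "owopysctvuo" -> "ouvtcsypowo" -> "ouvtcsypowo" -> "yefdmcizygy" -> "yfdmczygy" -> "YFDMCZYGY"
  "jbayc" -> "wonlp" -> "plnow" -> "plnow" -> "zvxyg" -> "zvxyg" -> "ZVXYG"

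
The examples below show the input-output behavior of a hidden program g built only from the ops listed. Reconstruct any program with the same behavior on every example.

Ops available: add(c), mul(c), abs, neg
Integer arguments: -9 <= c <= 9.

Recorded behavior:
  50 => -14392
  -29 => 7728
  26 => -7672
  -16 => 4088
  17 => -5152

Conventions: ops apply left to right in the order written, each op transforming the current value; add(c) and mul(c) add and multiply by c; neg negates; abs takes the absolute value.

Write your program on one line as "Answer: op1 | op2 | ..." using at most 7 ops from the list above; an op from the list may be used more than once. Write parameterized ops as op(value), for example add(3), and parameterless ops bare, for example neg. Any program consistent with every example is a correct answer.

add(2) | neg | mul(5) | add(3) | mul(-8) | mul(-7)

Check, running the answer program on each example:
  50 -> 52 -> -52 -> -260 -> -257 -> 2056 -> -14392
  -29 -> -27 -> 27 -> 135 -> 138 -> -1104 -> 7728
  26 -> 28 -> -28 -> -140 -> -137 -> 1096 -> -7672
  -16 -> -14 -> 14 -> 70 -> 73 -> -584 -> 4088
  17 -> 19 -> -19 -> -95 -> -92 -> 736 -> -5152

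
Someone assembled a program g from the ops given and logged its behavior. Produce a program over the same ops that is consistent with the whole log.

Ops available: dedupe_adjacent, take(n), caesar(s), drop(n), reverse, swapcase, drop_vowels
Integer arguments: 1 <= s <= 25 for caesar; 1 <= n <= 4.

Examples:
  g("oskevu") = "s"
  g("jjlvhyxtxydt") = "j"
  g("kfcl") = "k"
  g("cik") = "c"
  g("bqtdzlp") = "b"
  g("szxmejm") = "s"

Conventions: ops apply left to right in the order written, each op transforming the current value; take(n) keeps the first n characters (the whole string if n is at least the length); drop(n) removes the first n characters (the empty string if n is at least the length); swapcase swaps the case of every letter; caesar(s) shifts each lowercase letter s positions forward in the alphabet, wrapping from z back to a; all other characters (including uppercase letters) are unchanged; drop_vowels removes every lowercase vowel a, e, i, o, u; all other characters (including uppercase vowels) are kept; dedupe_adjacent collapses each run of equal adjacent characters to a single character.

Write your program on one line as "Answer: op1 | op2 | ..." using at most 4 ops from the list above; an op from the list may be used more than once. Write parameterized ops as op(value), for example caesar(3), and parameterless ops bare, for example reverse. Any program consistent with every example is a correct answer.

dedupe_adjacent | drop_vowels | take(4) | take(1)

Check, running the answer program on each example:
  "oskevu" -> "oskevu" -> "skv" -> "skv" -> "s"
  "jjlvhyxtxydt" -> "jlvhyxtxydt" -> "jlvhyxtxydt" -> "jlvh" -> "j"
  "kfcl" -> "kfcl" -> "kfcl" -> "kfcl" -> "k"
  "cik" -> "cik" -> "ck" -> "ck" -> "c"
  "bqtdzlp" -> "bqtdzlp" -> "bqtdzlp" -> "bqtd" -> "b"
  "szxmejm" -> "szxmejm" -> "szxmjm" -> "szxm" -> "s"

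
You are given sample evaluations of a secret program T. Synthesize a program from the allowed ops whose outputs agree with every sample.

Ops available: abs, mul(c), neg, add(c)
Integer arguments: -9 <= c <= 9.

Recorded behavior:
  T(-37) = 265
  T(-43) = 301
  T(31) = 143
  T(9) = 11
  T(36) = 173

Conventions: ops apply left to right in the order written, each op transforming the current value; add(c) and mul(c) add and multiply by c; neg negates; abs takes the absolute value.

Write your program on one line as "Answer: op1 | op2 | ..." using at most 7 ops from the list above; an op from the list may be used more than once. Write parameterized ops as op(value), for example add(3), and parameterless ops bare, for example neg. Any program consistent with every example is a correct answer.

add(-8) | mul(6) | add(8) | add(-3) | neg | abs

Check, running the answer program on each example:
  -37 -> -45 -> -270 -> -262 -> -265 -> 265 -> 265
  -43 -> -51 -> -306 -> -298 -> -301 -> 301 -> 301
  31 -> 23 -> 138 -> 146 -> 143 -> -143 -> 143
  9 -> 1 -> 6 -> 14 -> 11 -> -11 -> 11
  36 -> 28 -> 168 -> 176 -> 173 -> -173 -> 173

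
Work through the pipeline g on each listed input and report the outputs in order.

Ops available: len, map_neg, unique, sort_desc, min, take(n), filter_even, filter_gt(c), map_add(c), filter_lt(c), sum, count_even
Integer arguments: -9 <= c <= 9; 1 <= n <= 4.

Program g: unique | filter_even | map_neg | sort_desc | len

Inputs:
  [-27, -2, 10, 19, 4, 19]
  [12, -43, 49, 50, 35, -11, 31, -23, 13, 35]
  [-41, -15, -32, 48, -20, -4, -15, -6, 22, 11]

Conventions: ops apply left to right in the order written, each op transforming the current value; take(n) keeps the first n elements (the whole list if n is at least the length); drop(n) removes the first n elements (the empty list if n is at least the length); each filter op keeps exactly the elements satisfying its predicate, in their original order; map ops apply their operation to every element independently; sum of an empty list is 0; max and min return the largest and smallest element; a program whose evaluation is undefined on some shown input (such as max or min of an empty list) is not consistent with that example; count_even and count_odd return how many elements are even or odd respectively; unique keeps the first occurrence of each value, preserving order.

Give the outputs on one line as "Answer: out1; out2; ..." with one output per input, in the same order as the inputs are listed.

3; 2; 6

Execution, op by op:
  [-27, -2, 10, 19, 4, 19] -> [-27, -2, 10, 19, 4] -> [-2, 10, 4] -> [2, -10, -4] -> [2, -4, -10] -> 3
  [12, -43, 49, 50, 35, -11, 31, -23, 13, 35] -> [12, -43, 49, 50, 35, -11, 31, -23, 13] -> [12, 50] -> [-12, -50] -> [-12, -50] -> 2
  [-41, -15, -32, 48, -20, -4, -15, -6, 22, 11] -> [-41, -15, -32, 48, -20, -4, -6, 22, 11] -> [-32, 48, -20, -4, -6, 22] -> [32, -48, 20, 4, 6, -22] -> [32, 20, 6, 4, -22, -48] -> 6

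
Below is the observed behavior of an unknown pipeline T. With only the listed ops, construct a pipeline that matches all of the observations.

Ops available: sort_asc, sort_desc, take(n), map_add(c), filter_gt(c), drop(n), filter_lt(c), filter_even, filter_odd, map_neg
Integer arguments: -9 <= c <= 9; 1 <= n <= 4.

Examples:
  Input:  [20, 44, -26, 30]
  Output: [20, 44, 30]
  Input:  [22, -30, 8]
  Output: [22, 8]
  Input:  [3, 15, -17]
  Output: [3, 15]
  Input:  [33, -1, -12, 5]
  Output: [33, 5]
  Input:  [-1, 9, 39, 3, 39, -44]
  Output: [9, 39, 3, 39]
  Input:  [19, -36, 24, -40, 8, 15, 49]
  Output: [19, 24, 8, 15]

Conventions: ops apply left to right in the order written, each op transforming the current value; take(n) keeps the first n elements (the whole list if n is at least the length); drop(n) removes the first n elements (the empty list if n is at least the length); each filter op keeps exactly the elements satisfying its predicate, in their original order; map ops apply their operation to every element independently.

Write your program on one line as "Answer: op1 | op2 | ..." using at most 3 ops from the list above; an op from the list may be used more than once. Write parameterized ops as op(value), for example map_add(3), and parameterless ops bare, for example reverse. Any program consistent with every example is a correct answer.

filter_gt(0) | take(4)

Check, running the answer program on each example:
  [20, 44, -26, 30] -> [20, 44, 30] -> [20, 44, 30]
  [22, -30, 8] -> [22, 8] -> [22, 8]
  [3, 15, -17] -> [3, 15] -> [3, 15]
  [33, -1, -12, 5] -> [33, 5] -> [33, 5]
  [-1, 9, 39, 3, 39, -44] -> [9, 39, 3, 39] -> [9, 39, 3, 39]
  [19, -36, 24, -40, 8, 15, 49] -> [19, 24, 8, 15, 49] -> [19, 24, 8, 15]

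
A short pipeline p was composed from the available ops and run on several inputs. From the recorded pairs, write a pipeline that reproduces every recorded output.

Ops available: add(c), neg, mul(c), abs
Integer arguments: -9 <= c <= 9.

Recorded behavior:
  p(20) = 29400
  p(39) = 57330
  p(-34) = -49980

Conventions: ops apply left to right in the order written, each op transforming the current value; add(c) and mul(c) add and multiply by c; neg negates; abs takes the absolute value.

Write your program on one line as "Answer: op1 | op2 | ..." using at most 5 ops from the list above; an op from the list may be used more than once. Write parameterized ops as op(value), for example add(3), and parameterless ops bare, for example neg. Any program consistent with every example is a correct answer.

mul(-7) | mul(7) | mul(-5) | neg | mul(-6)

Check, running the answer program on each example:
  20 -> -140 -> -980 -> 4900 -> -4900 -> 29400
  39 -> -273 -> -1911 -> 9555 -> -9555 -> 57330
  -34 -> 238 -> 1666 -> -8330 -> 8330 -> -49980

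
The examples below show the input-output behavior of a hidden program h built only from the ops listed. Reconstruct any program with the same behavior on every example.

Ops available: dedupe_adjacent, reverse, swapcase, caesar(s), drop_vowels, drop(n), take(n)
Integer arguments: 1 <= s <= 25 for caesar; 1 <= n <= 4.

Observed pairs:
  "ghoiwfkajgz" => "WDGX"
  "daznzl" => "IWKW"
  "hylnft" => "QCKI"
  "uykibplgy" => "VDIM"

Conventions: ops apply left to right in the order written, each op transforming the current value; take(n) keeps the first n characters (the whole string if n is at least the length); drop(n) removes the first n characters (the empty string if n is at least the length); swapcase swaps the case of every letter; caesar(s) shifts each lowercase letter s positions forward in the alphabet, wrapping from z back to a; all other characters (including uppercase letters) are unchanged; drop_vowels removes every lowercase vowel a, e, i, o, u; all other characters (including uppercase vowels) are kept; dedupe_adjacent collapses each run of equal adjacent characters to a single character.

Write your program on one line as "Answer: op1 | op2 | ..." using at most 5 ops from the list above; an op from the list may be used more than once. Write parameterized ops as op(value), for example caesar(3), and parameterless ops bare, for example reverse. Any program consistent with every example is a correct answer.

caesar(23) | swapcase | reverse | take(4)

Check, running the answer program on each example:
  "ghoiwfkajgz" -> "delftchxgdw" -> "DELFTCHXGDW" -> "WDGXHCTFLED" -> "WDGX"
  "daznzl" -> "axwkwi" -> "AXWKWI" -> "IWKWXA" -> "IWKW"
  "hylnft" -> "evikcq" -> "EVIKCQ" -> "QCKIVE" -> "QCKI"
  "uykibplgy" -> "rvhfymidv" -> "RVHFYMIDV" -> "VDIMYFHVR" -> "VDIM"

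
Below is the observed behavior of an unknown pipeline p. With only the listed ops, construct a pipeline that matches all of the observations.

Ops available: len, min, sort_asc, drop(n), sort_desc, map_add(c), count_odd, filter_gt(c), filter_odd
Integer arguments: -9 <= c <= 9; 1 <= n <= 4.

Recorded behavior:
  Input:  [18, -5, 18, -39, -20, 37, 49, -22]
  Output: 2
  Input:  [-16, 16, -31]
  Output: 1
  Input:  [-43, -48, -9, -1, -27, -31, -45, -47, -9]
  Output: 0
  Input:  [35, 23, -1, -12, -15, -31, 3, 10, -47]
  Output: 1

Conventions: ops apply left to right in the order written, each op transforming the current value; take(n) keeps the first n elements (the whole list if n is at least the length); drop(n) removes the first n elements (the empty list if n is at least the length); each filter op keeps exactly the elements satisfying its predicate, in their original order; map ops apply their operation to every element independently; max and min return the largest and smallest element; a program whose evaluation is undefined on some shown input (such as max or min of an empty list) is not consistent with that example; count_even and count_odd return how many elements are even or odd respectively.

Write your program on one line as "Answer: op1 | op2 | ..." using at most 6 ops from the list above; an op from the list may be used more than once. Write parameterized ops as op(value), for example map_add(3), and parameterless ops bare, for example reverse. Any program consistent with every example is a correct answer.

sort_desc | map_add(-5) | filter_odd | filter_gt(-8) | count_odd

Check, running the answer program on each example:
  [18, -5, 18, -39, -20, 37, 49, -22] -> [49, 37, 18, 18, -5, -20, -22, -39] -> [44, 32, 13, 13, -10, -25, -27, -44] -> [13, 13, -25, -27] -> [13, 13] -> 2
  [-16, 16, -31] -> [16, -16, -31] -> [11, -21, -36] -> [11, -21] -> [11] -> 1
  [-43, -48, -9, -1, -27, -31, -45, -47, -9] -> [-1, -9, -9, -27, -31, -43, -45, -47, -48] -> [-6, -14, -14, -32, -36, -48, -50, -52, -53] -> [-53] -> [] -> 0
  [35, 23, -1, -12, -15, -31, 3, 10, -47] -> [35, 23, 10, 3, -1, -12, -15, -31, -47] -> [30, 18, 5, -2, -6, -17, -20, -36, -52] -> [5, -17] -> [5] -> 1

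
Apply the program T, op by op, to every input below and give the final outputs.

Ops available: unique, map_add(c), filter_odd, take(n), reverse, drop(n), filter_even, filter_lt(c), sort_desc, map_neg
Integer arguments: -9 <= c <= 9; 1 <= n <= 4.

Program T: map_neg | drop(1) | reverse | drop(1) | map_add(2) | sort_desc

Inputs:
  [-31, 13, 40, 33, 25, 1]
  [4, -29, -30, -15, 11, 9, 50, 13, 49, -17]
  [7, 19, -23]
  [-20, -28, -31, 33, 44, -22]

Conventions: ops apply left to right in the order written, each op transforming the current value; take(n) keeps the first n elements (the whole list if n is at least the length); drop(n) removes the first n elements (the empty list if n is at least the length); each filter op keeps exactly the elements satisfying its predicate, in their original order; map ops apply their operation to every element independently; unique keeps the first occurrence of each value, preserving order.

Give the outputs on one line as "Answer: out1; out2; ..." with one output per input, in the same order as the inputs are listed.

[-11, -23, -31, -38]; [32, 31, 17, -7, -9, -11, -47, -48]; [-17]; [33, 30, -31, -42]

Execution, op by op:
  [-31, 13, 40, 33, 25, 1] -> [31, -13, -40, -33, -25, -1] -> [-13, -40, -33, -25, -1] -> [-1, -25, -33, -40, -13] -> [-25, -33, -40, -13] -> [-23, -31, -38, -11] -> [-11, -23, -31, -38]
  [4, -29, -30, -15, 11, 9, 50, 13, 49, -17] -> [-4, 29, 30, 15, -11, -9, -50, -13, -49, 17] -> [29, 30, 15, -11, -9, -50, -13, -49, 17] -> [17, -49, -13, -50, -9, -11, 15, 30, 29] -> [-49, -13, -50, -9, -11, 15, 30, 29] -> [-47, -11, -48, -7, -9, 17, 32, 31] -> [32, 31, 17, -7, -9, -11, -47, -48]
  [7, 19, -23] -> [-7, -19, 23] -> [-19, 23] -> [23, -19] -> [-19] -> [-17] -> [-17]
  [-20, -28, -31, 33, 44, -22] -> [20, 28, 31, -33, -44, 22] -> [28, 31, -33, -44, 22] -> [22, -44, -33, 31, 28] -> [-44, -33, 31, 28] -> [-42, -31, 33, 30] -> [33, 30, -31, -42]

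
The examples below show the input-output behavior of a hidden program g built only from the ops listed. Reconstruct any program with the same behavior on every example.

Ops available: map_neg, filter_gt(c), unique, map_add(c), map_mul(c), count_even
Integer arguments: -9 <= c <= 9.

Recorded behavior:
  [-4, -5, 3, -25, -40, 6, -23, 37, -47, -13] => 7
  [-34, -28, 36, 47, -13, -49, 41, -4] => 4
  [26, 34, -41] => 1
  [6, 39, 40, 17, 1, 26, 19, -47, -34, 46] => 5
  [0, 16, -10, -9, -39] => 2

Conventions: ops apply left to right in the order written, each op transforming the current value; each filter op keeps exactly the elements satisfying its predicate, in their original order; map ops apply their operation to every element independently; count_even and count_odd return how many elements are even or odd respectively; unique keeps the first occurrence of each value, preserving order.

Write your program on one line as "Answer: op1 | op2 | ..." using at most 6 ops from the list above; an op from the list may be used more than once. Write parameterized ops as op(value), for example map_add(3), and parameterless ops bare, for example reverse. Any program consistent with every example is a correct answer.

map_neg | map_add(9) | map_mul(5) | map_mul(-5) | count_even

Check, running the answer program on each example:
  [-4, -5, 3, -25, -40, 6, -23, 37, -47, -13] -> [4, 5, -3, 25, 40, -6, 23, -37, 47, 13] -> [13, 14, 6, 34, 49, 3, 32, -28, 56, 22] -> [65, 70, 30, 170, 245, 15, 160, -140, 280, 110] -> [-325, -350, -150, -850, -1225, -75, -800, 700, -1400, -550] -> 7
  [-34, -28, 36, 47, -13, -49, 41, -4] -> [34, 28, -36, -47, 13, 49, -41, 4] -> [43, 37, -27, -38, 22, 58, -32, 13] -> [215, 185, -135, -190, 110, 290, -160, 65] -> [-1075, -925, 675, 950, -550, -1450, 800, -325] -> 4
  [26, 34, -41] -> [-26, -34, 41] -> [-17, -25, 50] -> [-85, -125, 250] -> [425, 625, -1250] -> 1
  [6, 39, 40, 17, 1, 26, 19, -47, -34, 46] -> [-6, -39, -40, -17, -1, -26, -19, 47, 34, -46] -> [3, -30, -31, -8, 8, -17, -10, 56, 43, -37] -> [15, -150, -155, -40, 40, -85, -50, 280, 215, -185] -> [-75, 750, 775, 200, -200, 425, 250, -1400, -1075, 925] -> 5
  [0, 16, -10, -9, -39] -> [0, -16, 10, 9, 39] -> [9, -7, 19, 18, 48] -> [45, -35, 95, 90, 240] -> [-225, 175, -475, -450, -1200] -> 2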